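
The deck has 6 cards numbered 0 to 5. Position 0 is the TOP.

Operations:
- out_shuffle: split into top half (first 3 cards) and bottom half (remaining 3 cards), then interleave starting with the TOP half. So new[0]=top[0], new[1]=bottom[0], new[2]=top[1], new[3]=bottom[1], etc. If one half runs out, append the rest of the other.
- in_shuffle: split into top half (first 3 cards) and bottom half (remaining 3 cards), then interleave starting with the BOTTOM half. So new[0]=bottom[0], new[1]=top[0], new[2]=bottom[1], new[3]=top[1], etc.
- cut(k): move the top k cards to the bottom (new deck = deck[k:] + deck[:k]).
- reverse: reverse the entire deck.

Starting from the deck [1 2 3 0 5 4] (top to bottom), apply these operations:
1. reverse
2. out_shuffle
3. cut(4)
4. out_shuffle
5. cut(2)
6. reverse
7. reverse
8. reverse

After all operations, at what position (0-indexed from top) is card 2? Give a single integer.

Answer: 2

Derivation:
After op 1 (reverse): [4 5 0 3 2 1]
After op 2 (out_shuffle): [4 3 5 2 0 1]
After op 3 (cut(4)): [0 1 4 3 5 2]
After op 4 (out_shuffle): [0 3 1 5 4 2]
After op 5 (cut(2)): [1 5 4 2 0 3]
After op 6 (reverse): [3 0 2 4 5 1]
After op 7 (reverse): [1 5 4 2 0 3]
After op 8 (reverse): [3 0 2 4 5 1]
Card 2 is at position 2.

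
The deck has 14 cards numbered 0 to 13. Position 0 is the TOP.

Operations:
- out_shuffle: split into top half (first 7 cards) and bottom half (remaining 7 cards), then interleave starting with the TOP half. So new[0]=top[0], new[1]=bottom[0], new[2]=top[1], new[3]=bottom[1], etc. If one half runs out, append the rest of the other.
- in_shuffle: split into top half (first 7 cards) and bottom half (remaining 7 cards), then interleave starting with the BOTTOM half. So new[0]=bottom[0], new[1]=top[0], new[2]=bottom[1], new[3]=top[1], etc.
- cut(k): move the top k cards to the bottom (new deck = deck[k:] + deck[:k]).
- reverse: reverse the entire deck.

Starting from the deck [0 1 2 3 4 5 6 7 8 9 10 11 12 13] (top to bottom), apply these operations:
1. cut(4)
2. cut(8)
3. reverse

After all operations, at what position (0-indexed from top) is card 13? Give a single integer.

Answer: 12

Derivation:
After op 1 (cut(4)): [4 5 6 7 8 9 10 11 12 13 0 1 2 3]
After op 2 (cut(8)): [12 13 0 1 2 3 4 5 6 7 8 9 10 11]
After op 3 (reverse): [11 10 9 8 7 6 5 4 3 2 1 0 13 12]
Card 13 is at position 12.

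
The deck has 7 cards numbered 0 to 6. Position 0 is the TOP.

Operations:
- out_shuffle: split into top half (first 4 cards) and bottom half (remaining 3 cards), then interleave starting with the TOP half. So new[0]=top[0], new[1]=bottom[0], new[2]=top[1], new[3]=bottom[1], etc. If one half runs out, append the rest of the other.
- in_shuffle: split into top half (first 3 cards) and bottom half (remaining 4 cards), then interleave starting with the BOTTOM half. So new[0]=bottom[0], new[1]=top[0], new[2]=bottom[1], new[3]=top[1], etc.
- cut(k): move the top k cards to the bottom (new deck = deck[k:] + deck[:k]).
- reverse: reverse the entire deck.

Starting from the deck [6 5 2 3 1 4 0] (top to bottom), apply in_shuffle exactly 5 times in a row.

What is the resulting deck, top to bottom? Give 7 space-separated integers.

Answer: 5 3 4 6 2 1 0

Derivation:
After op 1 (in_shuffle): [3 6 1 5 4 2 0]
After op 2 (in_shuffle): [5 3 4 6 2 1 0]
After op 3 (in_shuffle): [6 5 2 3 1 4 0]
After op 4 (in_shuffle): [3 6 1 5 4 2 0]
After op 5 (in_shuffle): [5 3 4 6 2 1 0]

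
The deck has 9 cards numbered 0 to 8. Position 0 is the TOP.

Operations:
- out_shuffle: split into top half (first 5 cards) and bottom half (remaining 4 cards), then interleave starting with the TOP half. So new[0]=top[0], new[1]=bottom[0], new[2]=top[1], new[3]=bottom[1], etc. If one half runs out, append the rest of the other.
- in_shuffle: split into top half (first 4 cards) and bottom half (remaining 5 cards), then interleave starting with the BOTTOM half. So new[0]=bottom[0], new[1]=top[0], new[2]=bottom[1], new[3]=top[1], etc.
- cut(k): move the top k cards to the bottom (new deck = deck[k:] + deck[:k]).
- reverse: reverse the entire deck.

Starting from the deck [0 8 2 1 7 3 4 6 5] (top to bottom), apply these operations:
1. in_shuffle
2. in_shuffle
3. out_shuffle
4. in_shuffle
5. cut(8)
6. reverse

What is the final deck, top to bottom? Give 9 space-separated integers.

After op 1 (in_shuffle): [7 0 3 8 4 2 6 1 5]
After op 2 (in_shuffle): [4 7 2 0 6 3 1 8 5]
After op 3 (out_shuffle): [4 3 7 1 2 8 0 5 6]
After op 4 (in_shuffle): [2 4 8 3 0 7 5 1 6]
After op 5 (cut(8)): [6 2 4 8 3 0 7 5 1]
After op 6 (reverse): [1 5 7 0 3 8 4 2 6]

Answer: 1 5 7 0 3 8 4 2 6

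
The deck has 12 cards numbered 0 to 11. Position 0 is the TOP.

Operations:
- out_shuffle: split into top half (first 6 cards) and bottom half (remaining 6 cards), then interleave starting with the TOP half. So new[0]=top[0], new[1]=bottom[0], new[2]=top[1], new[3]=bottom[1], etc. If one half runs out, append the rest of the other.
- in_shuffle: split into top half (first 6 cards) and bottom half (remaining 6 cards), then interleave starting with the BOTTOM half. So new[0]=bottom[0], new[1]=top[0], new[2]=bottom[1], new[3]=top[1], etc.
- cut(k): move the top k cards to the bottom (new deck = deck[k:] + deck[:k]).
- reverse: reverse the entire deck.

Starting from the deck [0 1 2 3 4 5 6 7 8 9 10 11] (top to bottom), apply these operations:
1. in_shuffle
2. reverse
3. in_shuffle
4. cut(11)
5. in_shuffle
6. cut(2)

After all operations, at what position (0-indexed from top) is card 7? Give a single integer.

After op 1 (in_shuffle): [6 0 7 1 8 2 9 3 10 4 11 5]
After op 2 (reverse): [5 11 4 10 3 9 2 8 1 7 0 6]
After op 3 (in_shuffle): [2 5 8 11 1 4 7 10 0 3 6 9]
After op 4 (cut(11)): [9 2 5 8 11 1 4 7 10 0 3 6]
After op 5 (in_shuffle): [4 9 7 2 10 5 0 8 3 11 6 1]
After op 6 (cut(2)): [7 2 10 5 0 8 3 11 6 1 4 9]
Card 7 is at position 0.

Answer: 0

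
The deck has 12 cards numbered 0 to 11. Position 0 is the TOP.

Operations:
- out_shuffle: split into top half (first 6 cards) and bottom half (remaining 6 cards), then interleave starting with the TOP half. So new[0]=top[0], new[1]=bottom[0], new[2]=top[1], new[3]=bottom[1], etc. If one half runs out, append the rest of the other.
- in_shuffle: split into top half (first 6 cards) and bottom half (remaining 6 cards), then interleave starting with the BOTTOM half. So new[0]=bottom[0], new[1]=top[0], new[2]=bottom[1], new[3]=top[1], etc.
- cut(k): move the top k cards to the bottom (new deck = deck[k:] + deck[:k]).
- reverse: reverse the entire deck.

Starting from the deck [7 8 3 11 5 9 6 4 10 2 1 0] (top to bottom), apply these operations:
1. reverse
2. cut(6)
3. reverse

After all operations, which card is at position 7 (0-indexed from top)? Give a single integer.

Answer: 8

Derivation:
After op 1 (reverse): [0 1 2 10 4 6 9 5 11 3 8 7]
After op 2 (cut(6)): [9 5 11 3 8 7 0 1 2 10 4 6]
After op 3 (reverse): [6 4 10 2 1 0 7 8 3 11 5 9]
Position 7: card 8.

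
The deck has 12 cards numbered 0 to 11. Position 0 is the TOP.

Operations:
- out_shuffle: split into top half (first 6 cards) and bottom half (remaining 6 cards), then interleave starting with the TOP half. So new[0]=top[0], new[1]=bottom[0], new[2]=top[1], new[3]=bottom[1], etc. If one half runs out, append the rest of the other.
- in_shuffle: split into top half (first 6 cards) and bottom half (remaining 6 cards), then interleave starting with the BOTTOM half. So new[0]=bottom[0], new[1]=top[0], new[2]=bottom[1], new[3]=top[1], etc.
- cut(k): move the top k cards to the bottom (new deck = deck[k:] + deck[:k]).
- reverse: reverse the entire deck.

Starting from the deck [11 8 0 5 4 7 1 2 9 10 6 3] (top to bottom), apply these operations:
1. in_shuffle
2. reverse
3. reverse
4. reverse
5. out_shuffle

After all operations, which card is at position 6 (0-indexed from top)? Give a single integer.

After op 1 (in_shuffle): [1 11 2 8 9 0 10 5 6 4 3 7]
After op 2 (reverse): [7 3 4 6 5 10 0 9 8 2 11 1]
After op 3 (reverse): [1 11 2 8 9 0 10 5 6 4 3 7]
After op 4 (reverse): [7 3 4 6 5 10 0 9 8 2 11 1]
After op 5 (out_shuffle): [7 0 3 9 4 8 6 2 5 11 10 1]
Position 6: card 6.

Answer: 6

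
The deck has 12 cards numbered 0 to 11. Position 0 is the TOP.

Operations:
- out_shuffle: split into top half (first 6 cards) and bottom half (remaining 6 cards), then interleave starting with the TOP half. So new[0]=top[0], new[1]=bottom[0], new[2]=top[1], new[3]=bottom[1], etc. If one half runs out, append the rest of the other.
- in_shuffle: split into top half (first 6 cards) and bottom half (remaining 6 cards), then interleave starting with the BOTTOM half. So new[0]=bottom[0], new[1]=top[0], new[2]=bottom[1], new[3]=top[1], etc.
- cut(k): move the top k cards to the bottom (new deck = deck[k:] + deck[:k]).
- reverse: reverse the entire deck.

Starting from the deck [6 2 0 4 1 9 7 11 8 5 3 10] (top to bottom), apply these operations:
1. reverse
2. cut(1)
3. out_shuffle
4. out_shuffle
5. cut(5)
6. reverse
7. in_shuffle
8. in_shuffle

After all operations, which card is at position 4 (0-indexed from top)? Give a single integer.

After op 1 (reverse): [10 3 5 8 11 7 9 1 4 0 2 6]
After op 2 (cut(1)): [3 5 8 11 7 9 1 4 0 2 6 10]
After op 3 (out_shuffle): [3 1 5 4 8 0 11 2 7 6 9 10]
After op 4 (out_shuffle): [3 11 1 2 5 7 4 6 8 9 0 10]
After op 5 (cut(5)): [7 4 6 8 9 0 10 3 11 1 2 5]
After op 6 (reverse): [5 2 1 11 3 10 0 9 8 6 4 7]
After op 7 (in_shuffle): [0 5 9 2 8 1 6 11 4 3 7 10]
After op 8 (in_shuffle): [6 0 11 5 4 9 3 2 7 8 10 1]
Position 4: card 4.

Answer: 4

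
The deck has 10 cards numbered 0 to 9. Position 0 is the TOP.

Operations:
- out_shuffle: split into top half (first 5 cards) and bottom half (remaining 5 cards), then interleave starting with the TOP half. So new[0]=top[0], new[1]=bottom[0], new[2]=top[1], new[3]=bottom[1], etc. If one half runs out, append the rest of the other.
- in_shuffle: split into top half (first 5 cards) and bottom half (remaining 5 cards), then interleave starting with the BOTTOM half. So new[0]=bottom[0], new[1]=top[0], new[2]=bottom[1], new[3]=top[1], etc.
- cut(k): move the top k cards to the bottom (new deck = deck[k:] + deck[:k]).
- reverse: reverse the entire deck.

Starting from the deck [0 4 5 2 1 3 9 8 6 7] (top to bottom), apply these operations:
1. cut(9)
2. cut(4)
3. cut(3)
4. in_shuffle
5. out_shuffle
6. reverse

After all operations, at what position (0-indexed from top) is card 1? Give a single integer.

After op 1 (cut(9)): [7 0 4 5 2 1 3 9 8 6]
After op 2 (cut(4)): [2 1 3 9 8 6 7 0 4 5]
After op 3 (cut(3)): [9 8 6 7 0 4 5 2 1 3]
After op 4 (in_shuffle): [4 9 5 8 2 6 1 7 3 0]
After op 5 (out_shuffle): [4 6 9 1 5 7 8 3 2 0]
After op 6 (reverse): [0 2 3 8 7 5 1 9 6 4]
Card 1 is at position 6.

Answer: 6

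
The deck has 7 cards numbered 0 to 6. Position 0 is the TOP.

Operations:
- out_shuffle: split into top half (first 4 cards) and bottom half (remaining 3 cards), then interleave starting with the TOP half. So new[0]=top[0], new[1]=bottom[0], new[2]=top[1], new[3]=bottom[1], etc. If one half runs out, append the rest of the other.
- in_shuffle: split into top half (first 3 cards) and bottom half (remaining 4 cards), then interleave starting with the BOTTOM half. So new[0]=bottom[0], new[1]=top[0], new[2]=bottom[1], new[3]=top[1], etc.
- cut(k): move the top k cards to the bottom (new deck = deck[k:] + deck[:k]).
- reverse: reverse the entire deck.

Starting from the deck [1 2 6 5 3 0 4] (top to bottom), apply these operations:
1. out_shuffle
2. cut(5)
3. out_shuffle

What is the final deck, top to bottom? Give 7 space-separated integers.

Answer: 4 2 5 0 1 6 3

Derivation:
After op 1 (out_shuffle): [1 3 2 0 6 4 5]
After op 2 (cut(5)): [4 5 1 3 2 0 6]
After op 3 (out_shuffle): [4 2 5 0 1 6 3]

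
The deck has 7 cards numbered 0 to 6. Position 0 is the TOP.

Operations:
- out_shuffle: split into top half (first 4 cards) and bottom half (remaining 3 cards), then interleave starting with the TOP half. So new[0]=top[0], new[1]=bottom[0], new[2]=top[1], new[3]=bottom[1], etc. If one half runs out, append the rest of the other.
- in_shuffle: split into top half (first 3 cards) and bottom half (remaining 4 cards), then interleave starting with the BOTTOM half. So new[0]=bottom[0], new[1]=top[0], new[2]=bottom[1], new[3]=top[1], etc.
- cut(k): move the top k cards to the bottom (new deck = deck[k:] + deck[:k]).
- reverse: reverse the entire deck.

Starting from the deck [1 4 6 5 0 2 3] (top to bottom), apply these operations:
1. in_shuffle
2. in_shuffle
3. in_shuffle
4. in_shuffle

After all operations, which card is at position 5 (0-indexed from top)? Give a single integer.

Answer: 6

Derivation:
After op 1 (in_shuffle): [5 1 0 4 2 6 3]
After op 2 (in_shuffle): [4 5 2 1 6 0 3]
After op 3 (in_shuffle): [1 4 6 5 0 2 3]
After op 4 (in_shuffle): [5 1 0 4 2 6 3]
Position 5: card 6.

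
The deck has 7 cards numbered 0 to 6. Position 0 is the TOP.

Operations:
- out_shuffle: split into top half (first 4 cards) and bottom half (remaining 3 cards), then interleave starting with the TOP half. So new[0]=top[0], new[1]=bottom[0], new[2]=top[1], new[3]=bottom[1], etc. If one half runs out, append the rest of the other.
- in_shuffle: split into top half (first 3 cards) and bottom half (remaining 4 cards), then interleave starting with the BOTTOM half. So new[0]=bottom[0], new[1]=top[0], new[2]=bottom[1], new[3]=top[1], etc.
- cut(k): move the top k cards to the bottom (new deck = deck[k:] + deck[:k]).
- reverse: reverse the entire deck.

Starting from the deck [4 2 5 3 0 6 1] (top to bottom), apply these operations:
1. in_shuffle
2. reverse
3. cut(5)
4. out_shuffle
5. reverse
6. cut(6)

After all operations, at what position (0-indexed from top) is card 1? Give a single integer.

After op 1 (in_shuffle): [3 4 0 2 6 5 1]
After op 2 (reverse): [1 5 6 2 0 4 3]
After op 3 (cut(5)): [4 3 1 5 6 2 0]
After op 4 (out_shuffle): [4 6 3 2 1 0 5]
After op 5 (reverse): [5 0 1 2 3 6 4]
After op 6 (cut(6)): [4 5 0 1 2 3 6]
Card 1 is at position 3.

Answer: 3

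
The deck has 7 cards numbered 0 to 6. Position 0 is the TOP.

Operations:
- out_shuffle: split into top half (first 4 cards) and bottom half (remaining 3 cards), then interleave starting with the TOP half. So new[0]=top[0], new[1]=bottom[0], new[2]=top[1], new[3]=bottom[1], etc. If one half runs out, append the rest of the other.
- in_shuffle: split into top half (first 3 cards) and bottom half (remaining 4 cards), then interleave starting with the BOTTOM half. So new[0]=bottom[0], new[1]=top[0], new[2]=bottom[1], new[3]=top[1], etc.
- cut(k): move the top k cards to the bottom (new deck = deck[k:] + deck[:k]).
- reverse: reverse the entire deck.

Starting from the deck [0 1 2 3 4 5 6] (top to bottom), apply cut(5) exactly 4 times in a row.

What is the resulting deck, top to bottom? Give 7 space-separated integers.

Answer: 6 0 1 2 3 4 5

Derivation:
After op 1 (cut(5)): [5 6 0 1 2 3 4]
After op 2 (cut(5)): [3 4 5 6 0 1 2]
After op 3 (cut(5)): [1 2 3 4 5 6 0]
After op 4 (cut(5)): [6 0 1 2 3 4 5]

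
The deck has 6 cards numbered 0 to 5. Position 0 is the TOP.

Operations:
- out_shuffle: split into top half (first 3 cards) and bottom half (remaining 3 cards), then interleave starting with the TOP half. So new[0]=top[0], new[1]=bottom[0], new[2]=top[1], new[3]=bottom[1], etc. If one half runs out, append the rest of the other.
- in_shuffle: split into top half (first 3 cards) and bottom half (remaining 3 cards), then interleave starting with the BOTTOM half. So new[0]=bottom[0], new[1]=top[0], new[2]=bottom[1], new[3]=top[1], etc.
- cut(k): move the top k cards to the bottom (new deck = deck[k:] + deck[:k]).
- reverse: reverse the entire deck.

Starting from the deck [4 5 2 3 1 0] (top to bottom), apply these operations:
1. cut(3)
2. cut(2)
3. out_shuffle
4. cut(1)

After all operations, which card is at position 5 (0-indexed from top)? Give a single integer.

After op 1 (cut(3)): [3 1 0 4 5 2]
After op 2 (cut(2)): [0 4 5 2 3 1]
After op 3 (out_shuffle): [0 2 4 3 5 1]
After op 4 (cut(1)): [2 4 3 5 1 0]
Position 5: card 0.

Answer: 0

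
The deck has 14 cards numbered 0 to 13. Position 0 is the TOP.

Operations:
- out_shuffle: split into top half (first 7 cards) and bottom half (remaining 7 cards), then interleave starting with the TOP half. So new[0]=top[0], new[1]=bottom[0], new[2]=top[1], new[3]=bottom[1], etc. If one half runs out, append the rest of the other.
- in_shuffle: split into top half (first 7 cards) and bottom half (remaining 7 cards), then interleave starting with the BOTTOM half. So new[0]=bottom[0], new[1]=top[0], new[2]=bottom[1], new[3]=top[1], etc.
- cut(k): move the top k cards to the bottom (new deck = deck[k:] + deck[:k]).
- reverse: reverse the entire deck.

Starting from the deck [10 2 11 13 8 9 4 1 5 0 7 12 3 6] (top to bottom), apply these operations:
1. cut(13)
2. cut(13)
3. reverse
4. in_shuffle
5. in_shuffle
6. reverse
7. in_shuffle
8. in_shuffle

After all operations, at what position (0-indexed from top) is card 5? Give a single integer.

After op 1 (cut(13)): [6 10 2 11 13 8 9 4 1 5 0 7 12 3]
After op 2 (cut(13)): [3 6 10 2 11 13 8 9 4 1 5 0 7 12]
After op 3 (reverse): [12 7 0 5 1 4 9 8 13 11 2 10 6 3]
After op 4 (in_shuffle): [8 12 13 7 11 0 2 5 10 1 6 4 3 9]
After op 5 (in_shuffle): [5 8 10 12 1 13 6 7 4 11 3 0 9 2]
After op 6 (reverse): [2 9 0 3 11 4 7 6 13 1 12 10 8 5]
After op 7 (in_shuffle): [6 2 13 9 1 0 12 3 10 11 8 4 5 7]
After op 8 (in_shuffle): [3 6 10 2 11 13 8 9 4 1 5 0 7 12]
Card 5 is at position 10.

Answer: 10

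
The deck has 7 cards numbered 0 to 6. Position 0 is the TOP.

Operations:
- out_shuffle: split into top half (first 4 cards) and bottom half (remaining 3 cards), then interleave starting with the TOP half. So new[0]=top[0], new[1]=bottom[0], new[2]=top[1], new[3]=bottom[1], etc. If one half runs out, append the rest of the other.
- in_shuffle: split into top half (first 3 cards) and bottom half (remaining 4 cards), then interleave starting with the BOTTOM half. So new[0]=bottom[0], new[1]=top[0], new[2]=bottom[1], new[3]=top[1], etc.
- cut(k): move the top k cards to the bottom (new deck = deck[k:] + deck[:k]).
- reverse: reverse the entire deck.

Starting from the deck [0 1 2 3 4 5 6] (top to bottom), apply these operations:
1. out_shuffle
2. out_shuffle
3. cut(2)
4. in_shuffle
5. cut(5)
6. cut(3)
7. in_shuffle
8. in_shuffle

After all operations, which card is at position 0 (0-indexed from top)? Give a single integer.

Answer: 5

Derivation:
After op 1 (out_shuffle): [0 4 1 5 2 6 3]
After op 2 (out_shuffle): [0 2 4 6 1 3 5]
After op 3 (cut(2)): [4 6 1 3 5 0 2]
After op 4 (in_shuffle): [3 4 5 6 0 1 2]
After op 5 (cut(5)): [1 2 3 4 5 6 0]
After op 6 (cut(3)): [4 5 6 0 1 2 3]
After op 7 (in_shuffle): [0 4 1 5 2 6 3]
After op 8 (in_shuffle): [5 0 2 4 6 1 3]
Position 0: card 5.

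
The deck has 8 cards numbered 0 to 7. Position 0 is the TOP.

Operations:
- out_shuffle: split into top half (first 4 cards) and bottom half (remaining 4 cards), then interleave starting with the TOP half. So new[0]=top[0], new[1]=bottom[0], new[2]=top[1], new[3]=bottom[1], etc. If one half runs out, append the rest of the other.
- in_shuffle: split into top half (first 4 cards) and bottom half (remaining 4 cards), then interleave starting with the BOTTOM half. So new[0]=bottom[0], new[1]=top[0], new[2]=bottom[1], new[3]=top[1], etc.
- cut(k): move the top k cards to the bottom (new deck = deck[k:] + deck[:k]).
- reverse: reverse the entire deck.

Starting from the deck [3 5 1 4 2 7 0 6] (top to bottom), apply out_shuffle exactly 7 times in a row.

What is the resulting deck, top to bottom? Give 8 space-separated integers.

Answer: 3 2 5 7 1 0 4 6

Derivation:
After op 1 (out_shuffle): [3 2 5 7 1 0 4 6]
After op 2 (out_shuffle): [3 1 2 0 5 4 7 6]
After op 3 (out_shuffle): [3 5 1 4 2 7 0 6]
After op 4 (out_shuffle): [3 2 5 7 1 0 4 6]
After op 5 (out_shuffle): [3 1 2 0 5 4 7 6]
After op 6 (out_shuffle): [3 5 1 4 2 7 0 6]
After op 7 (out_shuffle): [3 2 5 7 1 0 4 6]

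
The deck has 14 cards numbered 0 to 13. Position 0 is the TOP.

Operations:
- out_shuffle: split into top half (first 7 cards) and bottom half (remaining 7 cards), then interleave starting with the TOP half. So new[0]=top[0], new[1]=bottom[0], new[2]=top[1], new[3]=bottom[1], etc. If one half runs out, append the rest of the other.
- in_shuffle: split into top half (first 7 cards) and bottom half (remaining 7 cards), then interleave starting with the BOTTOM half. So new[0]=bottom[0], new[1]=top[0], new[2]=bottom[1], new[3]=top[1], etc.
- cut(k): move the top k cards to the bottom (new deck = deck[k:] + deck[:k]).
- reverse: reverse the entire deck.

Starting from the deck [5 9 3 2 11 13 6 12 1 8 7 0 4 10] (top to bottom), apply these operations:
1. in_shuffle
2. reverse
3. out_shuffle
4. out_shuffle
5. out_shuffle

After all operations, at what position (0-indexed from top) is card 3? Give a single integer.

After op 1 (in_shuffle): [12 5 1 9 8 3 7 2 0 11 4 13 10 6]
After op 2 (reverse): [6 10 13 4 11 0 2 7 3 8 9 1 5 12]
After op 3 (out_shuffle): [6 7 10 3 13 8 4 9 11 1 0 5 2 12]
After op 4 (out_shuffle): [6 9 7 11 10 1 3 0 13 5 8 2 4 12]
After op 5 (out_shuffle): [6 0 9 13 7 5 11 8 10 2 1 4 3 12]
Card 3 is at position 12.

Answer: 12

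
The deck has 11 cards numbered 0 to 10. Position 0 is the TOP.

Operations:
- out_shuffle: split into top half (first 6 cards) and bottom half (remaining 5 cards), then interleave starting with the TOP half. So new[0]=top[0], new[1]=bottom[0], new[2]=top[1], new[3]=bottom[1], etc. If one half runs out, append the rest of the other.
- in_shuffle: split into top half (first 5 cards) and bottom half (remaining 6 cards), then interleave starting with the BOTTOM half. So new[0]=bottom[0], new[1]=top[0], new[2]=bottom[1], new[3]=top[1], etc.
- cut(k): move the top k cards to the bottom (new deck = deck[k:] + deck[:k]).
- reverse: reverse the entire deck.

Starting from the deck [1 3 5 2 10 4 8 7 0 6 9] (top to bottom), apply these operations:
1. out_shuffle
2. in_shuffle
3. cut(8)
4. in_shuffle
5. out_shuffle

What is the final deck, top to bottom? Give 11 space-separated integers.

After op 1 (out_shuffle): [1 8 3 7 5 0 2 6 10 9 4]
After op 2 (in_shuffle): [0 1 2 8 6 3 10 7 9 5 4]
After op 3 (cut(8)): [9 5 4 0 1 2 8 6 3 10 7]
After op 4 (in_shuffle): [2 9 8 5 6 4 3 0 10 1 7]
After op 5 (out_shuffle): [2 3 9 0 8 10 5 1 6 7 4]

Answer: 2 3 9 0 8 10 5 1 6 7 4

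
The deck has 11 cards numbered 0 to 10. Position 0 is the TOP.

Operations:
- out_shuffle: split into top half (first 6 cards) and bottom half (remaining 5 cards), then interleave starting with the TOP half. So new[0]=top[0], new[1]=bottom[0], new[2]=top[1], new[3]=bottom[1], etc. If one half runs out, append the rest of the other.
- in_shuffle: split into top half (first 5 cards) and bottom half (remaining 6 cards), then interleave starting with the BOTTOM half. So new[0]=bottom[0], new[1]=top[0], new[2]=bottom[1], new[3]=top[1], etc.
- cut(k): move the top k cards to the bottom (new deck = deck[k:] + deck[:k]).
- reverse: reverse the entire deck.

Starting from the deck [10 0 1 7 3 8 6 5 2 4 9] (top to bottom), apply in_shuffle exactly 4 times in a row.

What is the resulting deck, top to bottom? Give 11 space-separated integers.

After op 1 (in_shuffle): [8 10 6 0 5 1 2 7 4 3 9]
After op 2 (in_shuffle): [1 8 2 10 7 6 4 0 3 5 9]
After op 3 (in_shuffle): [6 1 4 8 0 2 3 10 5 7 9]
After op 4 (in_shuffle): [2 6 3 1 10 4 5 8 7 0 9]

Answer: 2 6 3 1 10 4 5 8 7 0 9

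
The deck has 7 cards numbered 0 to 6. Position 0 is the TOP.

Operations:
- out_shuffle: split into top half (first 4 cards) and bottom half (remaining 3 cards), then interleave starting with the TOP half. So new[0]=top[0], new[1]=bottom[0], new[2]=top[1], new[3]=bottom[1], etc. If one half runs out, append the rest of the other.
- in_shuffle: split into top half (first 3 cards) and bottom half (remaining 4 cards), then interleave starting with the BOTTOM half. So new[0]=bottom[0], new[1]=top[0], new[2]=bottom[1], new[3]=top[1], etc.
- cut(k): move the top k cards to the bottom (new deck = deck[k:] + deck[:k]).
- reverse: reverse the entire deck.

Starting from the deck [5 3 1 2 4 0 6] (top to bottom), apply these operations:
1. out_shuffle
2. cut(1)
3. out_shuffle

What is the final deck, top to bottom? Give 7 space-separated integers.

After op 1 (out_shuffle): [5 4 3 0 1 6 2]
After op 2 (cut(1)): [4 3 0 1 6 2 5]
After op 3 (out_shuffle): [4 6 3 2 0 5 1]

Answer: 4 6 3 2 0 5 1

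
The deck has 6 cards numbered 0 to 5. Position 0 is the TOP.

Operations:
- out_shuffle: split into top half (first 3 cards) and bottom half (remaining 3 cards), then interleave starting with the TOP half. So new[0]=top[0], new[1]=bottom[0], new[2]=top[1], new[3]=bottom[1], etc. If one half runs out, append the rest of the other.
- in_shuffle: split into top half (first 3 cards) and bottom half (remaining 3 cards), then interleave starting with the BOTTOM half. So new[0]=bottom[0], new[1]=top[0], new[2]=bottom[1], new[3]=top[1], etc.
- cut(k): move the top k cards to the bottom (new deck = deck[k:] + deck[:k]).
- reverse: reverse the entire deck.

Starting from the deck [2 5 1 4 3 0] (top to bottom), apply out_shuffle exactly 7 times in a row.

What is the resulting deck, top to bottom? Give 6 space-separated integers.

Answer: 2 1 3 5 4 0

Derivation:
After op 1 (out_shuffle): [2 4 5 3 1 0]
After op 2 (out_shuffle): [2 3 4 1 5 0]
After op 3 (out_shuffle): [2 1 3 5 4 0]
After op 4 (out_shuffle): [2 5 1 4 3 0]
After op 5 (out_shuffle): [2 4 5 3 1 0]
After op 6 (out_shuffle): [2 3 4 1 5 0]
After op 7 (out_shuffle): [2 1 3 5 4 0]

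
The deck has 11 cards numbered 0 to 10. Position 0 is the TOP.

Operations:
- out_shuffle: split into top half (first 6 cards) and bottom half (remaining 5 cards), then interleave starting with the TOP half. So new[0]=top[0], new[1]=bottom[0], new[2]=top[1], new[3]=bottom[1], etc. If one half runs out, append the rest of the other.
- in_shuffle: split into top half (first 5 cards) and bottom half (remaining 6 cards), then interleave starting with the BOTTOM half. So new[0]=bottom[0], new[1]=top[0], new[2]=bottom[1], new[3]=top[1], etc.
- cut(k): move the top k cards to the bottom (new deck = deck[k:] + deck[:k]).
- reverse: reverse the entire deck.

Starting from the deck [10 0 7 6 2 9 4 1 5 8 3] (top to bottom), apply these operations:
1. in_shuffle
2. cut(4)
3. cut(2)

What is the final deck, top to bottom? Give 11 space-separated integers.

After op 1 (in_shuffle): [9 10 4 0 1 7 5 6 8 2 3]
After op 2 (cut(4)): [1 7 5 6 8 2 3 9 10 4 0]
After op 3 (cut(2)): [5 6 8 2 3 9 10 4 0 1 7]

Answer: 5 6 8 2 3 9 10 4 0 1 7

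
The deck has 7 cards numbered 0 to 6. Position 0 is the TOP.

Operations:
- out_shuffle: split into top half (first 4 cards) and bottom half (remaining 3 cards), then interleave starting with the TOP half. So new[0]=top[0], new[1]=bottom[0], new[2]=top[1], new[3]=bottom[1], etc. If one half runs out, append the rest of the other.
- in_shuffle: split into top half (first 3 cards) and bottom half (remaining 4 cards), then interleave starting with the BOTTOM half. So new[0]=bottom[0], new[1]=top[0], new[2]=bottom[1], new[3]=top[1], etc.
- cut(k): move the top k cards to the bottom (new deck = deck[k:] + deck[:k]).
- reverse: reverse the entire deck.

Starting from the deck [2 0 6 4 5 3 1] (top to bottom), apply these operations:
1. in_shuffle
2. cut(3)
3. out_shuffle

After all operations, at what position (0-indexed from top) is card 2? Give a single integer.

Answer: 3

Derivation:
After op 1 (in_shuffle): [4 2 5 0 3 6 1]
After op 2 (cut(3)): [0 3 6 1 4 2 5]
After op 3 (out_shuffle): [0 4 3 2 6 5 1]
Card 2 is at position 3.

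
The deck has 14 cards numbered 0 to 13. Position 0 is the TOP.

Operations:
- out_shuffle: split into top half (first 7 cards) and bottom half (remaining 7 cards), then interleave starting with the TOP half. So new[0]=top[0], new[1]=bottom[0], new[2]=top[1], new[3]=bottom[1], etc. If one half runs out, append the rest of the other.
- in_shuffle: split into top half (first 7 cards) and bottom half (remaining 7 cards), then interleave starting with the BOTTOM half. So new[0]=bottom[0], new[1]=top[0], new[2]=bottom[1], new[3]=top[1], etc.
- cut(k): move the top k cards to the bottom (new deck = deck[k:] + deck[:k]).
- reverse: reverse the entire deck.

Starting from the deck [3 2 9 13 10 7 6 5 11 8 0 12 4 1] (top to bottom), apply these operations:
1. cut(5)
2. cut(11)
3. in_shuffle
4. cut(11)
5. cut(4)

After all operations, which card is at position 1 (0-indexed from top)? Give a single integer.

After op 1 (cut(5)): [7 6 5 11 8 0 12 4 1 3 2 9 13 10]
After op 2 (cut(11)): [9 13 10 7 6 5 11 8 0 12 4 1 3 2]
After op 3 (in_shuffle): [8 9 0 13 12 10 4 7 1 6 3 5 2 11]
After op 4 (cut(11)): [5 2 11 8 9 0 13 12 10 4 7 1 6 3]
After op 5 (cut(4)): [9 0 13 12 10 4 7 1 6 3 5 2 11 8]
Position 1: card 0.

Answer: 0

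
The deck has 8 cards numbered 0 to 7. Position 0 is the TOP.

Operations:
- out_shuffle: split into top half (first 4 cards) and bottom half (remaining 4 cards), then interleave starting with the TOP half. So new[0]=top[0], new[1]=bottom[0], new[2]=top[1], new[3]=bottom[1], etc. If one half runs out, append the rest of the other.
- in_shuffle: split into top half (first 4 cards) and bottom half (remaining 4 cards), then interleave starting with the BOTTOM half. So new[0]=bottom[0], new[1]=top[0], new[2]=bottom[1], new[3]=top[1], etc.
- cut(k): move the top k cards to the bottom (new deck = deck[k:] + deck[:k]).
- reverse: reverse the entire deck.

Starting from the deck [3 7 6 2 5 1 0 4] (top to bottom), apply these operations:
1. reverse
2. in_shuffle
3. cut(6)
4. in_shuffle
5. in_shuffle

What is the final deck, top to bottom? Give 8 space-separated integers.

After op 1 (reverse): [4 0 1 5 2 6 7 3]
After op 2 (in_shuffle): [2 4 6 0 7 1 3 5]
After op 3 (cut(6)): [3 5 2 4 6 0 7 1]
After op 4 (in_shuffle): [6 3 0 5 7 2 1 4]
After op 5 (in_shuffle): [7 6 2 3 1 0 4 5]

Answer: 7 6 2 3 1 0 4 5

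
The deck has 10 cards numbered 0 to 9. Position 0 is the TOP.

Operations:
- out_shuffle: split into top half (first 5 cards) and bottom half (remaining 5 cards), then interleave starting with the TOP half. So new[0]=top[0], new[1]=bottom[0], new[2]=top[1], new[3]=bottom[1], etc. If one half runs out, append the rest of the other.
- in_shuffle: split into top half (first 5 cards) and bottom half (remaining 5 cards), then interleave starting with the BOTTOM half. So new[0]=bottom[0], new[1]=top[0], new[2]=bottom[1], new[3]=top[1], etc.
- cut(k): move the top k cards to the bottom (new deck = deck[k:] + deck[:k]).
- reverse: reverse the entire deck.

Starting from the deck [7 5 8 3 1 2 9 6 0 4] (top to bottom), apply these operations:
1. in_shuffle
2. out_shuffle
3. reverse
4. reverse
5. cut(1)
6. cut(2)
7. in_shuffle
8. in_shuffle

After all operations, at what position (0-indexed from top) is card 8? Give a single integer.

Answer: 2

Derivation:
After op 1 (in_shuffle): [2 7 9 5 6 8 0 3 4 1]
After op 2 (out_shuffle): [2 8 7 0 9 3 5 4 6 1]
After op 3 (reverse): [1 6 4 5 3 9 0 7 8 2]
After op 4 (reverse): [2 8 7 0 9 3 5 4 6 1]
After op 5 (cut(1)): [8 7 0 9 3 5 4 6 1 2]
After op 6 (cut(2)): [0 9 3 5 4 6 1 2 8 7]
After op 7 (in_shuffle): [6 0 1 9 2 3 8 5 7 4]
After op 8 (in_shuffle): [3 6 8 0 5 1 7 9 4 2]
Card 8 is at position 2.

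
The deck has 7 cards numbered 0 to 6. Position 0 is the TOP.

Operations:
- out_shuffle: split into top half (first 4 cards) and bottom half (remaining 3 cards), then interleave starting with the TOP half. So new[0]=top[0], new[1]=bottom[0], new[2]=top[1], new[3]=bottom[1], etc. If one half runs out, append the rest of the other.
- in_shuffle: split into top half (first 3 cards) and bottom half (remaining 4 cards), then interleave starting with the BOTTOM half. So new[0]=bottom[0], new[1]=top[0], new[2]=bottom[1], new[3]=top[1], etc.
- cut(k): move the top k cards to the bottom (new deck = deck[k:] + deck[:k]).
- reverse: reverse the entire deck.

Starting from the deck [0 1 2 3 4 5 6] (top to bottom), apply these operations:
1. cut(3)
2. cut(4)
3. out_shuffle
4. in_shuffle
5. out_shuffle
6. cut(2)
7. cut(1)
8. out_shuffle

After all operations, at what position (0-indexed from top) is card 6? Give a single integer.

After op 1 (cut(3)): [3 4 5 6 0 1 2]
After op 2 (cut(4)): [0 1 2 3 4 5 6]
After op 3 (out_shuffle): [0 4 1 5 2 6 3]
After op 4 (in_shuffle): [5 0 2 4 6 1 3]
After op 5 (out_shuffle): [5 6 0 1 2 3 4]
After op 6 (cut(2)): [0 1 2 3 4 5 6]
After op 7 (cut(1)): [1 2 3 4 5 6 0]
After op 8 (out_shuffle): [1 5 2 6 3 0 4]
Card 6 is at position 3.

Answer: 3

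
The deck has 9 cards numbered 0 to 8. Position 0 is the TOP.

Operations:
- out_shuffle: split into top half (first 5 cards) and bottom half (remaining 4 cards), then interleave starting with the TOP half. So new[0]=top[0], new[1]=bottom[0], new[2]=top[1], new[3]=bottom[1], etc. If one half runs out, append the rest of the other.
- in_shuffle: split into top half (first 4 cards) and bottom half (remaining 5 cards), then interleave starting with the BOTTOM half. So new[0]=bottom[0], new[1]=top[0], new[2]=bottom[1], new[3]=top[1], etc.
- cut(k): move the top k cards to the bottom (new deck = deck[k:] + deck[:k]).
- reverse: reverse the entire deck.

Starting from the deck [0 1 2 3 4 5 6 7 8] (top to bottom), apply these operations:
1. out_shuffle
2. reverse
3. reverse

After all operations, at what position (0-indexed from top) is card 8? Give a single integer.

Answer: 7

Derivation:
After op 1 (out_shuffle): [0 5 1 6 2 7 3 8 4]
After op 2 (reverse): [4 8 3 7 2 6 1 5 0]
After op 3 (reverse): [0 5 1 6 2 7 3 8 4]
Card 8 is at position 7.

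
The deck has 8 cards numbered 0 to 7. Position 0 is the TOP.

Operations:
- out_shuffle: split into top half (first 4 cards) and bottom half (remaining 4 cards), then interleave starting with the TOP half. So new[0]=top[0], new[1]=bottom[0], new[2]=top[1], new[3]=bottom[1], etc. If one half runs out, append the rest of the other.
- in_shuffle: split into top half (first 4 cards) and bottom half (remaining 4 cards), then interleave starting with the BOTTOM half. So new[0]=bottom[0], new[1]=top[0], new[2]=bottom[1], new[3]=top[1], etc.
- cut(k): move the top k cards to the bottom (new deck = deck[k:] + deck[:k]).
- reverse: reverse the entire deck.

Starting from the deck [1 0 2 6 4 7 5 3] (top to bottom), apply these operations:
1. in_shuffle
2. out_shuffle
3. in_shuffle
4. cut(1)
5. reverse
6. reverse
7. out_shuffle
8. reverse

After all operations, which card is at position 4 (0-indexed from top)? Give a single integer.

After op 1 (in_shuffle): [4 1 7 0 5 2 3 6]
After op 2 (out_shuffle): [4 5 1 2 7 3 0 6]
After op 3 (in_shuffle): [7 4 3 5 0 1 6 2]
After op 4 (cut(1)): [4 3 5 0 1 6 2 7]
After op 5 (reverse): [7 2 6 1 0 5 3 4]
After op 6 (reverse): [4 3 5 0 1 6 2 7]
After op 7 (out_shuffle): [4 1 3 6 5 2 0 7]
After op 8 (reverse): [7 0 2 5 6 3 1 4]
Position 4: card 6.

Answer: 6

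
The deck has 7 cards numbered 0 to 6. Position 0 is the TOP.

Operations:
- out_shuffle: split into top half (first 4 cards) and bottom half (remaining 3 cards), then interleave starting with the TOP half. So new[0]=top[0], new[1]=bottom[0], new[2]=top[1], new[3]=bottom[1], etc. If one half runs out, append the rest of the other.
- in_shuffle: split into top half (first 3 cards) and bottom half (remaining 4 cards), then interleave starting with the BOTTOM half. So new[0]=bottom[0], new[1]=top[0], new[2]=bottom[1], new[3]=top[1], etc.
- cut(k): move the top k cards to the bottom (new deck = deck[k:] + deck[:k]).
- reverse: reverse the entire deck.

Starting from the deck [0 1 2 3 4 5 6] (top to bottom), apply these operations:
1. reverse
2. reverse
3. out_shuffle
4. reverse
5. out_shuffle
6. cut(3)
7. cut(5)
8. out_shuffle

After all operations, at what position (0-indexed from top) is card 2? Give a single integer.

Answer: 6

Derivation:
After op 1 (reverse): [6 5 4 3 2 1 0]
After op 2 (reverse): [0 1 2 3 4 5 6]
After op 3 (out_shuffle): [0 4 1 5 2 6 3]
After op 4 (reverse): [3 6 2 5 1 4 0]
After op 5 (out_shuffle): [3 1 6 4 2 0 5]
After op 6 (cut(3)): [4 2 0 5 3 1 6]
After op 7 (cut(5)): [1 6 4 2 0 5 3]
After op 8 (out_shuffle): [1 0 6 5 4 3 2]
Card 2 is at position 6.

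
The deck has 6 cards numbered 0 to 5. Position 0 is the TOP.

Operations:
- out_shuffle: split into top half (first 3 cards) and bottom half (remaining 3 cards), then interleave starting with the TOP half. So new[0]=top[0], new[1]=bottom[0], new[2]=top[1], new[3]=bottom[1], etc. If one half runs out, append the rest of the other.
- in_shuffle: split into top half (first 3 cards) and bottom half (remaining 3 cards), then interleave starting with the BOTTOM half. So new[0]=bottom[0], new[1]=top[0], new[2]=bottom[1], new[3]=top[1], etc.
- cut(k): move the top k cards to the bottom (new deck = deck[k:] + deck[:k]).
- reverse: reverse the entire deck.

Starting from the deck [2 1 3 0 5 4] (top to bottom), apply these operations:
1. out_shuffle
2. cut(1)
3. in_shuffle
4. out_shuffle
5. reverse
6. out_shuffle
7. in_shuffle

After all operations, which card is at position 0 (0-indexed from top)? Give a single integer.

Answer: 1

Derivation:
After op 1 (out_shuffle): [2 0 1 5 3 4]
After op 2 (cut(1)): [0 1 5 3 4 2]
After op 3 (in_shuffle): [3 0 4 1 2 5]
After op 4 (out_shuffle): [3 1 0 2 4 5]
After op 5 (reverse): [5 4 2 0 1 3]
After op 6 (out_shuffle): [5 0 4 1 2 3]
After op 7 (in_shuffle): [1 5 2 0 3 4]
Position 0: card 1.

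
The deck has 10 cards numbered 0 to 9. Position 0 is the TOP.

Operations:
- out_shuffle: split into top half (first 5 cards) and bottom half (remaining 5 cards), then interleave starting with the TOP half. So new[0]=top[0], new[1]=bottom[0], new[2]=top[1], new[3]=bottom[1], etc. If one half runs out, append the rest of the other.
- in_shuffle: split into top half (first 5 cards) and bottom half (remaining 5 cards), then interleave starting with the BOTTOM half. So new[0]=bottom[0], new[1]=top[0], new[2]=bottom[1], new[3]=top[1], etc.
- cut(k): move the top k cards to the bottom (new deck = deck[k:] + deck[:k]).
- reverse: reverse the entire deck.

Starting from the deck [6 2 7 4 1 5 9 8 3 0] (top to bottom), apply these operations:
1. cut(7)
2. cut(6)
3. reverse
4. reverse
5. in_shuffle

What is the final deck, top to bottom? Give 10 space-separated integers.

Answer: 3 4 0 1 6 5 2 9 7 8

Derivation:
After op 1 (cut(7)): [8 3 0 6 2 7 4 1 5 9]
After op 2 (cut(6)): [4 1 5 9 8 3 0 6 2 7]
After op 3 (reverse): [7 2 6 0 3 8 9 5 1 4]
After op 4 (reverse): [4 1 5 9 8 3 0 6 2 7]
After op 5 (in_shuffle): [3 4 0 1 6 5 2 9 7 8]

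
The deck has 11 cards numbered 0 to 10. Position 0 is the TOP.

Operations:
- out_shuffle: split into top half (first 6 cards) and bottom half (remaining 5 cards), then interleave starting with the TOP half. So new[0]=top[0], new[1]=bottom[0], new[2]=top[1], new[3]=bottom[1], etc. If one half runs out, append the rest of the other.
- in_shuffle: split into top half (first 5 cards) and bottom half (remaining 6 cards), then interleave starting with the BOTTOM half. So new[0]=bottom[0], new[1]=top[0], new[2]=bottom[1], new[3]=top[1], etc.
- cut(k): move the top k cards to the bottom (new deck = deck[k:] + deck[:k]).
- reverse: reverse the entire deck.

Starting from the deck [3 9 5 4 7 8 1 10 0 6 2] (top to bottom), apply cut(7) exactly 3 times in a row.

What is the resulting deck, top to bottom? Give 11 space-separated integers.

After op 1 (cut(7)): [10 0 6 2 3 9 5 4 7 8 1]
After op 2 (cut(7)): [4 7 8 1 10 0 6 2 3 9 5]
After op 3 (cut(7)): [2 3 9 5 4 7 8 1 10 0 6]

Answer: 2 3 9 5 4 7 8 1 10 0 6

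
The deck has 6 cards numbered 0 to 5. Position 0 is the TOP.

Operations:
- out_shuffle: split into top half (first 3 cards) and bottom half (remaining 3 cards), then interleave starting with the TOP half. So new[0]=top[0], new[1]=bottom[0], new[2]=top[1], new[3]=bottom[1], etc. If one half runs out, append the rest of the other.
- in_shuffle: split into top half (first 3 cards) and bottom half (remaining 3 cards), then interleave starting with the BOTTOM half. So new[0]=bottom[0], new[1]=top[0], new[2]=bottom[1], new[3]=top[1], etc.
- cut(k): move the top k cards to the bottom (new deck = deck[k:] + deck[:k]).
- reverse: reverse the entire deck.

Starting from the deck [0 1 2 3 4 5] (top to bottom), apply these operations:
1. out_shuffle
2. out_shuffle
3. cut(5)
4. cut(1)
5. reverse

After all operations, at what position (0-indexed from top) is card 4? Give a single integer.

Answer: 4

Derivation:
After op 1 (out_shuffle): [0 3 1 4 2 5]
After op 2 (out_shuffle): [0 4 3 2 1 5]
After op 3 (cut(5)): [5 0 4 3 2 1]
After op 4 (cut(1)): [0 4 3 2 1 5]
After op 5 (reverse): [5 1 2 3 4 0]
Card 4 is at position 4.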